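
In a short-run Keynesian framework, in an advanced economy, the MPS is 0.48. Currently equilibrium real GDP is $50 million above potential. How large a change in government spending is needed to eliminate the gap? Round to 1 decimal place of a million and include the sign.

MPC = 1 − MPS = 1 − 0.48 = 0.52.
Spending multiplier = 1/(1 − MPC) = 1/(1 − 0.52) = 1/0.48 ≈ 2.083.
Need ΔY = −$50 million, so ΔG = ΔY/k = (−$50 million) × 0.48 = −$24 million.
The government should cut government spending by $24 million.

−$24.0 million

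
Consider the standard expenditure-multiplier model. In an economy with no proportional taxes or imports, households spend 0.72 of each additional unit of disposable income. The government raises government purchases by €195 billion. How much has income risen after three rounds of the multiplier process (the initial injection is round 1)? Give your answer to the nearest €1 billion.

€436 billion

Round 1 adds ΔG = €195 billion; each later round is MPC = 0.72 times the previous.
After 3 rounds: 195 + 140.4 + 101.088 = ΔG·(1 − c^3)/(1 − c) = 195 × (1 − 0.373248)/0.28 ≈ €436 billion.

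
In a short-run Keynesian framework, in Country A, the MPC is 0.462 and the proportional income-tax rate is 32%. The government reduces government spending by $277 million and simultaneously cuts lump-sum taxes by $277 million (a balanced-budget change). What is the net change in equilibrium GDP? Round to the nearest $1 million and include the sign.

Expenditure multiplier = 1/(1 − c(1−t)) = 1/(1 − 0.462×0.68) = 1/0.68584 ≈ 1.458.
ΔG contributes k·ΔG = (−$277 million) / 0.68584 ≈ −$403.9 million.
ΔT of −$277 million changes first-round spending by −c·ΔT = +$127.974 million, contributing k·(−c·ΔT) = (+$127.974 million) / 0.68584 ≈ +$186.6 million.
Net ΔY = k(ΔG − c·ΔT) = (−$149.026 million) / 0.68584 ≈ −$217 million.

−$217 million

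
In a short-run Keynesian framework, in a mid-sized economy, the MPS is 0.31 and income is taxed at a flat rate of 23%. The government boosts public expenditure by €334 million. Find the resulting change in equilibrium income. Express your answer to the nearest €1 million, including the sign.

MPC = 1 − MPS = 1 − 0.31 = 0.69.
Spending multiplier = 1/(1 − c(1−t)) = 1/(1 − 0.69×0.77) = 1/0.4687 ≈ 2.134.
ΔY = k × ΔG = (+€334 million) / 0.4687 ≈ +€713 million.

+€713 million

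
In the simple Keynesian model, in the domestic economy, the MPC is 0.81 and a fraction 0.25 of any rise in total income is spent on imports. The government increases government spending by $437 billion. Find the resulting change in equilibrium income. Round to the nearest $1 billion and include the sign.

+$993 billion

Expenditure multiplier = 1/(1 − c + m) = 1/(1 − 0.81 + 0.25) = 1/0.44 ≈ 2.273.
ΔY = k × ΔG = (+$437 billion) / 0.44 ≈ +$993 billion.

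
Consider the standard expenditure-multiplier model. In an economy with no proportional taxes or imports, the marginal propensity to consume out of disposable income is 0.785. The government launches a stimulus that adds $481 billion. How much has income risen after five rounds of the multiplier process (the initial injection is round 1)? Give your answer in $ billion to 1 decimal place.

Round 1 adds ΔG = $481 billion; each later round is MPC = 0.785 times the previous.
After 5 rounds: 481 + 377.585 + 296.404225 + 232.677316625 + 182.651693550625 = ΔG·(1 − c^5)/(1 − c) = 481 × (1 − 0.298090601740625)/0.215 ≈ $1,570.3 billion.

$1,570.3 billion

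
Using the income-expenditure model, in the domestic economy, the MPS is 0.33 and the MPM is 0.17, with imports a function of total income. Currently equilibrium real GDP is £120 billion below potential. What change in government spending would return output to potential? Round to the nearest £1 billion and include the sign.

+£60 billion

MPC = 1 − MPS = 1 − 0.33 = 0.67.
Spending multiplier = 1/(1 − c + m) = 1/(1 − 0.67 + 0.17) = 1/0.5 = 2.
Need ΔY = +£120 billion, so ΔG = ΔY/k = (+£120 billion) × 0.5 = +£60 billion.
The government should increase government spending by £60 billion.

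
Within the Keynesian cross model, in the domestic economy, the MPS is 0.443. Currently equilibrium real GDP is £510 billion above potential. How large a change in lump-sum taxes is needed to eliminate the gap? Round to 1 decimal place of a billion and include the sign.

+£405.6 billion

MPC = 1 − MPS = 1 − 0.443 = 0.557.
Spending multiplier = 1/(1 − MPC) = 1/(1 − 0.557) = 1/0.443 ≈ 2.257.
Tax multiplier = −c·k = −0.557/0.443 ≈ −1.257. Need ΔY = −£510 billion, so ΔT = ΔY/(−c·k) = −(−£510 billion) × 0.443 / 0.557 ≈ +£405.6 billion.
The government should raise lump-sum taxes by £405.6 billion.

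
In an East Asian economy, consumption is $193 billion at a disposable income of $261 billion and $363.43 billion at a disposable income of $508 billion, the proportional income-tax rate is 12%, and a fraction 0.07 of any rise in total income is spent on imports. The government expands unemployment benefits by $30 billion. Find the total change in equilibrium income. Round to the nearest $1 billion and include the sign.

MPC = ΔC/ΔYd = (363.43 − 193)/(508 − 261) = 170.43/247 = 0.69.
The transfer change shifts disposable income by +$30 billion, so first-round consumption changes by c·ΔTR = 0.69 × (+$30 billion) = +$20.7 billion.
Expenditure multiplier = 1/(1 − c(1−t) + m) = 1/(1 − 0.69×0.88 + 0.07) = 1/0.4628 ≈ 2.161.
The transfer multiplier is c × k ≈ 1.491, so ΔY = k × (c·ΔTR) = (+$20.7 billion) / 0.4628 ≈ +$45 billion.

+$45 billion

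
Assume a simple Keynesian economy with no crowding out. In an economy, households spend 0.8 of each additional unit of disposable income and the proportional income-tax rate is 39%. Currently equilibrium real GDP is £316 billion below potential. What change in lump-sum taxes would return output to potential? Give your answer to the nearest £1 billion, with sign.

−£202 billion

Spending multiplier = 1/(1 − c(1−t)) = 1/(1 − 0.8×0.61) = 1/0.512 ≈ 1.953.
Tax multiplier = −c·k = −0.8/0.512 ≈ −1.563. Need ΔY = +£316 billion, so ΔT = ΔY/(−c·k) = −(+£316 billion) × 0.512 / 0.8 ≈ −£202 billion.
The government should cut lump-sum taxes by £202 billion.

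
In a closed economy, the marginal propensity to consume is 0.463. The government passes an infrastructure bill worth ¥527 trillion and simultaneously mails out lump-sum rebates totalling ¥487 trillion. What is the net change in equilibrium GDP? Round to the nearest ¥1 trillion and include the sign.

Expenditure multiplier = 1/(1 − MPC) = 1/(1 − 0.463) = 1/0.537 ≈ 1.862.
ΔG contributes k·ΔG = (+¥527 trillion) / 0.537 ≈ +¥981.4 trillion.
ΔT of −¥487 trillion changes first-round spending by −c·ΔT = +¥225.481 trillion, contributing k·(−c·ΔT) = (+¥225.481 trillion) / 0.537 ≈ +¥419.9 trillion.
Net ΔY = k(ΔG − c·ΔT) = (+¥752.481 trillion) / 0.537 ≈ +¥1,401 trillion.

+¥1,401 trillion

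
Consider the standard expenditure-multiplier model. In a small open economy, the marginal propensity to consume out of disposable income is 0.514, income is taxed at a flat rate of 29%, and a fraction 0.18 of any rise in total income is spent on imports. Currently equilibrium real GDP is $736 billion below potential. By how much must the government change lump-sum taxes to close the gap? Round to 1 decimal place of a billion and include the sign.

Spending multiplier = 1/(1 − c(1−t) + m) = 1/(1 − 0.514×0.71 + 0.18) = 1/0.81506 ≈ 1.227.
Tax multiplier = −c·k = −0.514/0.81506 ≈ −0.631. Need ΔY = +$736 billion, so ΔT = ΔY/(−c·k) = −(+$736 billion) × 0.81506 / 0.514 ≈ −$1,167.1 billion.
The government should cut lump-sum taxes by $1,167.1 billion.

−$1,167.1 billion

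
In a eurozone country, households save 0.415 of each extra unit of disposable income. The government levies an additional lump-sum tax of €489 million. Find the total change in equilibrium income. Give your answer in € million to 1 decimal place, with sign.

MPC = 1 − MPS = 1 − 0.415 = 0.585.
A lump-sum tax change of +€489 million shifts disposable income by −€489 million; first-round consumption changes by −c × ΔT = −0.585 × (+€489 million) = −€286.065 million.
Expenditure multiplier = 1/(1 − MPC) = 1/(1 − 0.585) = 1/0.415 ≈ 2.41.
The tax multiplier is −c × k ≈ −1.41, so ΔY = k × (−c·ΔT) = (−€286.065 million) / 0.415 ≈ −€689.3 million.

−€689.3 million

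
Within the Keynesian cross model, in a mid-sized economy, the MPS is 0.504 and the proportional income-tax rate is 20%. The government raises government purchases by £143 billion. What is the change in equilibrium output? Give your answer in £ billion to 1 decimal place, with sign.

+£237.1 billion

MPC = 1 − MPS = 1 − 0.504 = 0.496.
Government-spending multiplier = 1/(1 − c(1−t)) = 1/(1 − 0.496×0.8) = 1/0.6032 ≈ 1.658.
ΔY = k × ΔG = (+£143 billion) / 0.6032 ≈ +£237.1 billion.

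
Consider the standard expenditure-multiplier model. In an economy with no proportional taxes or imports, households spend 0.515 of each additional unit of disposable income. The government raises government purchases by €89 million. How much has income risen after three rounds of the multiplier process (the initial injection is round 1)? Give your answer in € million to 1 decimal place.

€158.4 million

Round 1 adds ΔG = €89 million; each later round is MPC = 0.515 times the previous.
After 3 rounds: 89 + 45.835 + 23.605025 = ΔG·(1 − c^3)/(1 − c) = 89 × (1 − 0.136590875)/0.485 ≈ €158.4 million.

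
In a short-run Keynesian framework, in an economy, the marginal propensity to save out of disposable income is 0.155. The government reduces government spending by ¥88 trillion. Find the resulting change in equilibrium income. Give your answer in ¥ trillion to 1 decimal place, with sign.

MPC = 1 − MPS = 1 − 0.155 = 0.845.
Spending multiplier = 1/(1 − MPC) = 1/(1 − 0.845) = 1/0.155 ≈ 6.452.
ΔY = k × ΔG = (−¥88 trillion) / 0.155 ≈ −¥567.7 trillion.

−¥567.7 trillion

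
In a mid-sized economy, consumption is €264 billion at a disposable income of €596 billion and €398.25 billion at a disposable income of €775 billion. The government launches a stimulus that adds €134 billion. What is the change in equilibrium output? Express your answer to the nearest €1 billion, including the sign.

+€536 billion

MPC = ΔC/ΔYd = (398.25 − 264)/(775 − 596) = 134.25/179 = 0.75.
Expenditure multiplier = 1/(1 − MPC) = 1/(1 − 0.75) = 1/0.25 = 4.
ΔY = k × ΔG = (+€134 billion) / 0.25 = +€536 billion.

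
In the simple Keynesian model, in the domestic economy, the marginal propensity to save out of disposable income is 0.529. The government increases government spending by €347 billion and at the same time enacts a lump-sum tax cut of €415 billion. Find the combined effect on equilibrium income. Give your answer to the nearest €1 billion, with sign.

+€1,025 billion

MPC = 1 − MPS = 1 − 0.529 = 0.471.
Expenditure multiplier = 1/(1 − MPC) = 1/(1 − 0.471) = 1/0.529 ≈ 1.89.
ΔG contributes k·ΔG = (+€347 billion) / 0.529 ≈ +€656 billion.
ΔT of −€415 billion changes first-round spending by −c·ΔT = +€195.465 billion, contributing k·(−c·ΔT) = (+€195.465 billion) / 0.529 ≈ +€369.5 billion.
Net ΔY = k(ΔG − c·ΔT) = (+€542.465 billion) / 0.529 ≈ +€1,025 billion.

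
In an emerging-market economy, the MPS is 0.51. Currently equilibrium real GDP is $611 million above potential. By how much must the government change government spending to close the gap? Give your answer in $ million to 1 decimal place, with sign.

MPC = 1 − MPS = 1 − 0.51 = 0.49.
Spending multiplier = 1/(1 − MPC) = 1/(1 − 0.49) = 1/0.51 ≈ 1.961.
Need ΔY = −$611 million, so ΔG = ΔY/k = (−$611 million) × 0.51 ≈ −$311.6 million.
The government should cut government spending by $311.6 million.

−$311.6 million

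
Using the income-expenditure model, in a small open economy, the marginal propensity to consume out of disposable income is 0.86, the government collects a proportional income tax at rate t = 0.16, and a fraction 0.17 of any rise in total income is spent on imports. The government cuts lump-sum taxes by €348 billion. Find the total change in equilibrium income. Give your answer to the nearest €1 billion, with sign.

A lump-sum tax change of −€348 billion shifts disposable income by +€348 billion; first-round consumption changes by −c × ΔT = −0.86 × (−€348 billion) = +€299.28 billion.
Expenditure multiplier = 1/(1 − c(1−t) + m) = 1/(1 − 0.86×0.84 + 0.17) = 1/0.4476 ≈ 2.234.
The tax multiplier is −c × k ≈ −1.921, so ΔY = k × (−c·ΔT) = (+€299.28 billion) / 0.4476 ≈ +€669 billion.

+€669 billion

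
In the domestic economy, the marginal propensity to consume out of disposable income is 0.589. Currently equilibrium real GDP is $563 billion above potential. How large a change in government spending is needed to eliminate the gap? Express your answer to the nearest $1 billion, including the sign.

−$231 billion

Spending multiplier = 1/(1 − MPC) = 1/(1 − 0.589) = 1/0.411 ≈ 2.433.
Need ΔY = −$563 billion, so ΔG = ΔY/k = (−$563 billion) × 0.411 ≈ −$231 billion.
The government should cut government spending by $231 billion.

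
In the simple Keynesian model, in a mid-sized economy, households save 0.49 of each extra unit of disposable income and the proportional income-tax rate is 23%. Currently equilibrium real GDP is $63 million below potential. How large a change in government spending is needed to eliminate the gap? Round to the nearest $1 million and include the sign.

+$38 million

MPC = 1 − MPS = 1 − 0.49 = 0.51.
Spending multiplier = 1/(1 − c(1−t)) = 1/(1 − 0.51×0.77) = 1/0.6073 ≈ 1.647.
Need ΔY = +$63 million, so ΔG = ΔY/k = (+$63 million) × 0.6073 ≈ +$38 million.
The government should increase government spending by $38 million.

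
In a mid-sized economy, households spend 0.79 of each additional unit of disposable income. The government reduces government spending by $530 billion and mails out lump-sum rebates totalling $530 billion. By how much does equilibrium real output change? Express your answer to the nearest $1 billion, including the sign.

−$530 billion

Expenditure multiplier = 1/(1 − MPC) = 1/(1 − 0.79) = 1/0.21 ≈ 4.762.
ΔG contributes k·ΔG = (−$530 billion) / 0.21 ≈ −$2,523.8 billion.
ΔT of −$530 billion changes first-round spending by −c·ΔT = +$418.7 billion, contributing k·(−c·ΔT) = (+$418.7 billion) / 0.21 ≈ +$1,993.8 billion.
With ΔG = ΔT and no other leakages, the balanced-budget multiplier is 1, so ΔY = ΔG = −$530 billion.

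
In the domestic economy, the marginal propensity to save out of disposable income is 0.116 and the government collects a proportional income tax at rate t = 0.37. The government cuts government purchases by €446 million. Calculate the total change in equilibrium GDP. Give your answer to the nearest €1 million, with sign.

−€1,007 million

MPC = 1 − MPS = 1 − 0.116 = 0.884.
Expenditure multiplier = 1/(1 − c(1−t)) = 1/(1 − 0.884×0.63) = 1/0.44308 ≈ 2.257.
ΔY = k × ΔG = (−€446 million) / 0.44308 ≈ −€1,007 million.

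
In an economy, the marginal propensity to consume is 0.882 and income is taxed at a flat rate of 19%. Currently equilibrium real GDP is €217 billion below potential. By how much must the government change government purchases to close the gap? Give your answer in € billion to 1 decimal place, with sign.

+€62.0 billion

Spending multiplier = 1/(1 − c(1−t)) = 1/(1 − 0.882×0.81) = 1/0.28558 ≈ 3.502.
Need ΔY = +€217 billion, so ΔG = ΔY/k = (+€217 billion) × 0.28558 ≈ +€62 billion.
The government should increase government purchases by €62 billion.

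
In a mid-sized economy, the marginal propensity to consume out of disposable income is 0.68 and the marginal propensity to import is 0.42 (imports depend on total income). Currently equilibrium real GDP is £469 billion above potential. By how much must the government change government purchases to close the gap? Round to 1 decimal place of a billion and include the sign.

−£347.1 billion

Spending multiplier = 1/(1 − c + m) = 1/(1 − 0.68 + 0.42) = 1/0.74 ≈ 1.351.
Need ΔY = −£469 billion, so ΔG = ΔY/k = (−£469 billion) × 0.74 ≈ −£347.1 billion.
The government should cut government purchases by £347.1 billion.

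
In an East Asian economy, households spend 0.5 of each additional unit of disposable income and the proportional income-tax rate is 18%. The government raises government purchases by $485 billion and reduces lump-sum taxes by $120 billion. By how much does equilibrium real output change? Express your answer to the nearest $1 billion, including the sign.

Expenditure multiplier = 1/(1 − c(1−t)) = 1/(1 − 0.5×0.82) = 1/0.59 ≈ 1.695.
ΔG contributes k·ΔG = (+$485 billion) / 0.59 ≈ +$822 billion.
ΔT of −$120 billion changes first-round spending by −c·ΔT = +$60 billion, contributing k·(−c·ΔT) = (+$60 billion) / 0.59 ≈ +$101.7 billion.
Net ΔY = k(ΔG − c·ΔT) = (+$545 billion) / 0.59 ≈ +$924 billion.

+$924 billion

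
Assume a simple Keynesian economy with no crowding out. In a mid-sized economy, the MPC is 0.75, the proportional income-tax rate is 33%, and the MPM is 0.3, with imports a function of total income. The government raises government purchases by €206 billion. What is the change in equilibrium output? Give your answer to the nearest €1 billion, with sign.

+€258 billion

Government-spending multiplier = 1/(1 − c(1−t) + m) = 1/(1 − 0.75×0.67 + 0.3) = 1/0.7975 ≈ 1.254.
ΔY = k × ΔG = (+€206 billion) / 0.7975 ≈ +€258 billion.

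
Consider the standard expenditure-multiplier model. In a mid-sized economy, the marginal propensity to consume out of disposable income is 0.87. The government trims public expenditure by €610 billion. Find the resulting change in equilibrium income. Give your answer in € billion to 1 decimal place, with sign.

Government-spending multiplier = 1/(1 − MPC) = 1/(1 − 0.87) = 1/0.13 ≈ 7.692.
ΔY = k × ΔG = (−€610 billion) / 0.13 ≈ −€4,692.3 billion.

−€4,692.3 billion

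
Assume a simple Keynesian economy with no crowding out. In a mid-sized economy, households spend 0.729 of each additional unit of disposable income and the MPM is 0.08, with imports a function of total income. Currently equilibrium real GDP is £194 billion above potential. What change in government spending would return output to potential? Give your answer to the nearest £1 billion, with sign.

Spending multiplier = 1/(1 − c + m) = 1/(1 − 0.729 + 0.08) = 1/0.351 ≈ 2.849.
Need ΔY = −£194 billion, so ΔG = ΔY/k = (−£194 billion) × 0.351 ≈ −£68 billion.
The government should cut government spending by £68 billion.

−£68 billion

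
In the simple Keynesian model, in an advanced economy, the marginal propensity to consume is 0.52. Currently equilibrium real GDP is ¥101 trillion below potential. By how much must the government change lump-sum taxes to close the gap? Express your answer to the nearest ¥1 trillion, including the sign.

Spending multiplier = 1/(1 − MPC) = 1/(1 − 0.52) = 1/0.48 ≈ 2.083.
Tax multiplier = −c·k = −0.52/0.48 ≈ −1.083. Need ΔY = +¥101 trillion, so ΔT = ΔY/(−c·k) = −(+¥101 trillion) × 0.48 / 0.52 ≈ −¥93 trillion.
The government should cut lump-sum taxes by ¥93 trillion.

−¥93 trillion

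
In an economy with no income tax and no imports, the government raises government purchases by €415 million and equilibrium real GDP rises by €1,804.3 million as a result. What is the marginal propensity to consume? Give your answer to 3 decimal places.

Implied spending multiplier k = ΔY/ΔG = 1,804.3/415 ≈ 4.3477.
Since k = 1/(1 − MPC), MPC = 1 − 1/k = 1 − ΔG/ΔY = 1 − 415/1,804.3 ≈ 0.770.

0.770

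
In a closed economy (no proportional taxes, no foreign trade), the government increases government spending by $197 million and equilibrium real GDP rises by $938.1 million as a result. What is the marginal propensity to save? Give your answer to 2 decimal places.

0.21

Implied spending multiplier k = ΔY/ΔG = 938.1/197 ≈ 4.7619.
Since k = 1/(1 − MPC), MPC = 1 − 1/k = 1 − ΔG/ΔY = 1 − 197/938.1 ≈ 0.79.
MPS = 1 − MPC = 0.21.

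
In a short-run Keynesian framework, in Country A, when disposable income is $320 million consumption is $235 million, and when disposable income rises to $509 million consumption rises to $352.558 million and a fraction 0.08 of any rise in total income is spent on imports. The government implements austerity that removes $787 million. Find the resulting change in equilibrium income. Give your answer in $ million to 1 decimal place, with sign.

MPC = ΔC/ΔYd = (352.558 − 235)/(509 − 320) = 117.558/189 = 0.622.
Government-spending multiplier = 1/(1 − c + m) = 1/(1 − 0.622 + 0.08) = 1/0.458 ≈ 2.183.
ΔY = k × ΔG = (−$787 million) / 0.458 ≈ −$1,718.3 million.

−$1,718.3 million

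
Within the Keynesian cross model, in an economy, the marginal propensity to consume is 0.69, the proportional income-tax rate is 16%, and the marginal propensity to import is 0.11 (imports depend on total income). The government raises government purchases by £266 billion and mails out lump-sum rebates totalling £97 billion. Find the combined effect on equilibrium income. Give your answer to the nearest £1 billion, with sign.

Expenditure multiplier = 1/(1 − c(1−t) + m) = 1/(1 − 0.69×0.84 + 0.11) = 1/0.5304 ≈ 1.885.
ΔG contributes k·ΔG = (+£266 billion) / 0.5304 ≈ +£501.5 billion.
ΔT of −£97 billion changes first-round spending by −c·ΔT = +£66.93 billion, contributing k·(−c·ΔT) = (+£66.93 billion) / 0.5304 ≈ +£126.2 billion.
Net ΔY = k(ΔG − c·ΔT) = (+£332.93 billion) / 0.5304 ≈ +£628 billion.

+£628 billion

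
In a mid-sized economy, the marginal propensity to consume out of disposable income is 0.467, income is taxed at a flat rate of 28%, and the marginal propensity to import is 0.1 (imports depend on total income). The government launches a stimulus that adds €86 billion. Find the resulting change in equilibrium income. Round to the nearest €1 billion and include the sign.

Spending multiplier = 1/(1 − c(1−t) + m) = 1/(1 − 0.467×0.72 + 0.1) = 1/0.76376 ≈ 1.309.
ΔY = k × ΔG = (+€86 billion) / 0.76376 ≈ +€113 billion.

+€113 billion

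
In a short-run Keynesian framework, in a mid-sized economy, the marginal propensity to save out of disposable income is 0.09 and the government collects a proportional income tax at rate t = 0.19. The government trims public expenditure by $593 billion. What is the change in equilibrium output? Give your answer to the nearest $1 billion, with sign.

−$2,256 billion

MPC = 1 − MPS = 1 − 0.09 = 0.91.
Expenditure multiplier = 1/(1 − c(1−t)) = 1/(1 − 0.91×0.81) = 1/0.2629 ≈ 3.804.
ΔY = k × ΔG = (−$593 billion) / 0.2629 ≈ −$2,256 billion.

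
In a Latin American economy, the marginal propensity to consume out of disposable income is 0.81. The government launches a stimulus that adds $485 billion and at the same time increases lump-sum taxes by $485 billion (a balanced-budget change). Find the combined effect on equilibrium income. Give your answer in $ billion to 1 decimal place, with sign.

Expenditure multiplier = 1/(1 − MPC) = 1/(1 − 0.81) = 1/0.19 ≈ 5.263.
ΔG contributes k·ΔG = (+$485 billion) / 0.19 ≈ +$2,552.6 billion.
ΔT of +$485 billion changes first-round spending by −c·ΔT = −$392.85 billion, contributing k·(−c·ΔT) = (−$392.85 billion) / 0.19 ≈ −$2,067.6 billion.
With ΔG = ΔT and no other leakages, the balanced-budget multiplier is 1, so ΔY = ΔG = +$485 billion.

+$485.0 billion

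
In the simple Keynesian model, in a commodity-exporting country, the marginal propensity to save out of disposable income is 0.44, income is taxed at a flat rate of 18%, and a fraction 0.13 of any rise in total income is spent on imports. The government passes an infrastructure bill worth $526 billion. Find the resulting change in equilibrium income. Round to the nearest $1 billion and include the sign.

MPC = 1 − MPS = 1 − 0.44 = 0.56.
Expenditure multiplier = 1/(1 − c(1−t) + m) = 1/(1 − 0.56×0.82 + 0.13) = 1/0.6708 ≈ 1.491.
ΔY = k × ΔG = (+$526 billion) / 0.6708 ≈ +$784 billion.

+$784 billion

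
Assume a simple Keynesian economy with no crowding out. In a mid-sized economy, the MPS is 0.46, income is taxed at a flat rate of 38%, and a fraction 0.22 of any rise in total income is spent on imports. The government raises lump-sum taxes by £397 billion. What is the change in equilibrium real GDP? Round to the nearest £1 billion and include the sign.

−£242 billion

MPC = 1 − MPS = 1 − 0.46 = 0.54.
A lump-sum tax change of +£397 billion shifts disposable income by −£397 billion; first-round consumption changes by −c × ΔT = −0.54 × (+£397 billion) = −£214.38 billion.
Expenditure multiplier = 1/(1 − c(1−t) + m) = 1/(1 − 0.54×0.62 + 0.22) = 1/0.8852 ≈ 1.13.
The tax multiplier is −c × k ≈ −0.61, so ΔY = k × (−c·ΔT) = (−£214.38 billion) / 0.8852 ≈ −£242 billion.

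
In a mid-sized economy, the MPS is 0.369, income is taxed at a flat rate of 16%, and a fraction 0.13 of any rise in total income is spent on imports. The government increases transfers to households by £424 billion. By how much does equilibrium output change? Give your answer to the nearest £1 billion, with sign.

MPC = 1 − MPS = 1 − 0.369 = 0.631.
The transfer change shifts disposable income by +£424 billion, so first-round consumption changes by c·ΔTR = 0.631 × (+£424 billion) = +£267.544 billion.
Expenditure multiplier = 1/(1 − c(1−t) + m) = 1/(1 − 0.631×0.84 + 0.13) = 1/0.59996 ≈ 1.667.
The transfer multiplier is c × k ≈ 1.052, so ΔY = k × (c·ΔTR) = (+£267.544 billion) / 0.59996 ≈ +£446 billion.

+£446 billion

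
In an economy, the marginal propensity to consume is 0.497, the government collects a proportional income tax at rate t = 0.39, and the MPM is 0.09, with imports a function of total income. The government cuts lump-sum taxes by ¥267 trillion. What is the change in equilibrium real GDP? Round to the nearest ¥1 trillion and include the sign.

+¥169 trillion

A lump-sum tax change of −¥267 trillion shifts disposable income by +¥267 trillion; first-round consumption changes by −c × ΔT = −0.497 × (−¥267 trillion) = +¥132.699 trillion.
Expenditure multiplier = 1/(1 − c(1−t) + m) = 1/(1 − 0.497×0.61 + 0.09) = 1/0.78683 ≈ 1.271.
The tax multiplier is −c × k ≈ −0.632, so ΔY = k × (−c·ΔT) = (+¥132.699 trillion) / 0.78683 ≈ +¥169 trillion.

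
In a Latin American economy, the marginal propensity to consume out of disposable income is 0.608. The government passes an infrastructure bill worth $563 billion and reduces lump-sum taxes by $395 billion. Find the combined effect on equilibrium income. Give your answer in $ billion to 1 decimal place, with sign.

+$2,048.9 billion

Expenditure multiplier = 1/(1 − MPC) = 1/(1 − 0.608) = 1/0.392 ≈ 2.551.
ΔG contributes k·ΔG = (+$563 billion) / 0.392 ≈ +$1,436.2 billion.
ΔT of −$395 billion changes first-round spending by −c·ΔT = +$240.16 billion, contributing k·(−c·ΔT) = (+$240.16 billion) / 0.392 ≈ +$612.7 billion.
Net ΔY = k(ΔG − c·ΔT) = (+$803.16 billion) / 0.392 ≈ +$2,048.9 billion.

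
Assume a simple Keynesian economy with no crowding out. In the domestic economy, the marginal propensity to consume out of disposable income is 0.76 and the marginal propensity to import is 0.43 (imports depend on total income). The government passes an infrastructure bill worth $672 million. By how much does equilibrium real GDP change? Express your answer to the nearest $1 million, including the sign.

Spending multiplier = 1/(1 − c + m) = 1/(1 − 0.76 + 0.43) = 1/0.67 ≈ 1.493.
ΔY = k × ΔG = (+$672 million) / 0.67 ≈ +$1,003 million.

+$1,003 million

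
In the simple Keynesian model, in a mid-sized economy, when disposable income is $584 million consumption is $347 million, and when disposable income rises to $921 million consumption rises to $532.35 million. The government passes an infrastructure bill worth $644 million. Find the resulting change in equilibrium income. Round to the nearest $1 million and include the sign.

+$1,431 million

MPC = ΔC/ΔYd = (532.35 − 347)/(921 − 584) = 185.35/337 = 0.55.
Spending multiplier = 1/(1 − MPC) = 1/(1 − 0.55) = 1/0.45 ≈ 2.222.
ΔY = k × ΔG = (+$644 million) / 0.45 ≈ +$1,431 million.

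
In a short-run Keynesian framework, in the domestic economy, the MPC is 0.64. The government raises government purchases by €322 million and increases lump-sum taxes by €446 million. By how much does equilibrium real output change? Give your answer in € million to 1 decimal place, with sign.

Expenditure multiplier = 1/(1 − MPC) = 1/(1 − 0.64) = 1/0.36 ≈ 2.778.
ΔG contributes k·ΔG = (+€322 million) / 0.36 ≈ +€894.4 million.
ΔT of +€446 million changes first-round spending by −c·ΔT = −€285.44 million, contributing k·(−c·ΔT) = (−€285.44 million) / 0.36 ≈ −€792.9 million.
Net ΔY = k(ΔG − c·ΔT) = (+€36.56 million) / 0.36 ≈ +€101.6 million.

+€101.6 million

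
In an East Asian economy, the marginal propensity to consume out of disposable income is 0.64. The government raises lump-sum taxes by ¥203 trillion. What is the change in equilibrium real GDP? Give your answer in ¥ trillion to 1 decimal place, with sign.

A lump-sum tax change of +¥203 trillion shifts disposable income by −¥203 trillion; first-round consumption changes by −c × ΔT = −0.64 × (+¥203 trillion) = −¥129.92 trillion.
Expenditure multiplier = 1/(1 − MPC) = 1/(1 − 0.64) = 1/0.36 ≈ 2.778.
The tax multiplier is −c × k ≈ −1.778, so ΔY = k × (−c·ΔT) = (−¥129.92 trillion) / 0.36 ≈ −¥360.9 trillion.

−¥360.9 trillion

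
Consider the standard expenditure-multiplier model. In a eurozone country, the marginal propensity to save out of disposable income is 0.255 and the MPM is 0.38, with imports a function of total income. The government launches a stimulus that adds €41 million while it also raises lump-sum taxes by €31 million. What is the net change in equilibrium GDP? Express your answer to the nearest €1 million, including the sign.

MPC = 1 − MPS = 1 − 0.255 = 0.745.
Expenditure multiplier = 1/(1 − c + m) = 1/(1 − 0.745 + 0.38) = 1/0.635 ≈ 1.575.
ΔG contributes k·ΔG = (+€41 million) / 0.635 ≈ +€64.6 million.
ΔT of +€31 million changes first-round spending by −c·ΔT = −€23.095 million, contributing k·(−c·ΔT) = (−€23.095 million) / 0.635 ≈ −€36.4 million.
Net ΔY = k(ΔG − c·ΔT) = (+€17.905 million) / 0.635 ≈ +€28 million.

+€28 million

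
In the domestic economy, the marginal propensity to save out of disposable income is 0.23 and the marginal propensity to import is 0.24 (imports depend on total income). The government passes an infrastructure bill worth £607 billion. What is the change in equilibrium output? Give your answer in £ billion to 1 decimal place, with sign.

MPC = 1 − MPS = 1 − 0.23 = 0.77.
Government-spending multiplier = 1/(1 − c + m) = 1/(1 − 0.77 + 0.24) = 1/0.47 ≈ 2.128.
ΔY = k × ΔG = (+£607 billion) / 0.47 ≈ +£1,291.5 billion.

+£1,291.5 billion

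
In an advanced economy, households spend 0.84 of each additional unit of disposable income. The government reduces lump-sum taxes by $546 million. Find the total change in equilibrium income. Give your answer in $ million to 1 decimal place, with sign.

+$2,866.5 million

A lump-sum tax change of −$546 million shifts disposable income by +$546 million; first-round consumption changes by −c × ΔT = −0.84 × (−$546 million) = +$458.64 million.
Expenditure multiplier = 1/(1 − MPC) = 1/(1 − 0.84) = 1/0.16 = 6.25.
The tax multiplier is −c × k = −5.25, so ΔY = k × (−c·ΔT) = (+$458.64 million) / 0.16 = +$2,866.5 million.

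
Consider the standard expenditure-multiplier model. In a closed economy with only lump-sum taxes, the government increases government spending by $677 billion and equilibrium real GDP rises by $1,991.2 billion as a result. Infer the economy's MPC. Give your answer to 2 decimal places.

Implied spending multiplier k = ΔY/ΔG = 1,991.2/677 ≈ 2.9412.
Since k = 1/(1 − MPC), MPC = 1 − 1/k = 1 − ΔG/ΔY = 1 − 677/1,991.2 ≈ 0.66.

0.66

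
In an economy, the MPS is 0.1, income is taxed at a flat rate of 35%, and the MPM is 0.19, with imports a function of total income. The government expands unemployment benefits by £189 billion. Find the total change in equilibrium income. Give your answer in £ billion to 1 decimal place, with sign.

+£281.2 billion

MPC = 1 − MPS = 1 − 0.1 = 0.9.
The transfer change shifts disposable income by +£189 billion, so first-round consumption changes by c·ΔTR = 0.9 × (+£189 billion) = +£170.1 billion.
Expenditure multiplier = 1/(1 − c(1−t) + m) = 1/(1 − 0.9×0.65 + 0.19) = 1/0.605 ≈ 1.653.
The transfer multiplier is c × k ≈ 1.488, so ΔY = k × (c·ΔTR) = (+£170.1 billion) / 0.605 ≈ +£281.2 billion.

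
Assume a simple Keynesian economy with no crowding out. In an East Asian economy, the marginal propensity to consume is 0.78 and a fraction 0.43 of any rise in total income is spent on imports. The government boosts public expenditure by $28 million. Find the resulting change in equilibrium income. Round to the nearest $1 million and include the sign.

Spending multiplier = 1/(1 − c + m) = 1/(1 − 0.78 + 0.43) = 1/0.65 ≈ 1.538.
ΔY = k × ΔG = (+$28 million) / 0.65 ≈ +$43 million.

+$43 million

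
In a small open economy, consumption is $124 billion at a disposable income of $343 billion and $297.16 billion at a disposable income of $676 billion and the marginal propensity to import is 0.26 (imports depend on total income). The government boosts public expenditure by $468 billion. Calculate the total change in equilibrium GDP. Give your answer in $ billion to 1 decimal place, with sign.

+$632.4 billion

MPC = ΔC/ΔYd = (297.16 − 124)/(676 − 343) = 173.16/333 = 0.52.
Spending multiplier = 1/(1 − c + m) = 1/(1 − 0.52 + 0.26) = 1/0.74 ≈ 1.351.
ΔY = k × ΔG = (+$468 billion) / 0.74 ≈ +$632.4 billion.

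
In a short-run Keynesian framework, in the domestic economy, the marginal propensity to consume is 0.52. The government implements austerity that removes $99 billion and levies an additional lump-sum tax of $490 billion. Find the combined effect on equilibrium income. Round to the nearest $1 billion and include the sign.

Expenditure multiplier = 1/(1 − MPC) = 1/(1 − 0.52) = 1/0.48 ≈ 2.083.
ΔG contributes k·ΔG = (−$99 billion) / 0.48 ≈ −$206.3 billion.
ΔT of +$490 billion changes first-round spending by −c·ΔT = −$254.8 billion, contributing k·(−c·ΔT) = (−$254.8 billion) / 0.48 ≈ −$530.8 billion.
Net ΔY = k(ΔG − c·ΔT) = (−$353.8 billion) / 0.48 ≈ −$737 billion.

−$737 billion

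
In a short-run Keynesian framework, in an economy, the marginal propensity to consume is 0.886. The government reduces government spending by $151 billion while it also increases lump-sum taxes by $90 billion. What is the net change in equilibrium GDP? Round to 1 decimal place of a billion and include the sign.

Expenditure multiplier = 1/(1 − MPC) = 1/(1 − 0.886) = 1/0.114 ≈ 8.772.
ΔG contributes k·ΔG = (−$151 billion) / 0.114 ≈ −$1,324.6 billion.
ΔT of +$90 billion changes first-round spending by −c·ΔT = −$79.74 billion, contributing k·(−c·ΔT) = (−$79.74 billion) / 0.114 ≈ −$699.5 billion.
Net ΔY = k(ΔG − c·ΔT) = (−$230.74 billion) / 0.114 ≈ −$2,024 billion.

−$2,024.0 billion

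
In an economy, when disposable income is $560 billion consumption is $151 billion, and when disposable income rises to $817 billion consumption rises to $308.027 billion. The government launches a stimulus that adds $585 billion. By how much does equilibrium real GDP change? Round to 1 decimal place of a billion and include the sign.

MPC = ΔC/ΔYd = (308.027 − 151)/(817 − 560) = 157.027/257 = 0.611.
Spending multiplier = 1/(1 − MPC) = 1/(1 − 0.611) = 1/0.389 ≈ 2.571.
ΔY = k × ΔG = (+$585 billion) / 0.389 ≈ +$1,503.9 billion.

+$1,503.9 billion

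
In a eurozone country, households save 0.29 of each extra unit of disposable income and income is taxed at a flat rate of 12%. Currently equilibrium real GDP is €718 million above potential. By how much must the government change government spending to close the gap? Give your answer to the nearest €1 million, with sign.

−€269 million

MPC = 1 − MPS = 1 − 0.29 = 0.71.
Spending multiplier = 1/(1 − c(1−t)) = 1/(1 − 0.71×0.88) = 1/0.3752 ≈ 2.665.
Need ΔY = −€718 million, so ΔG = ΔY/k = (−€718 million) × 0.3752 ≈ −€269 million.
The government should cut government spending by €269 million.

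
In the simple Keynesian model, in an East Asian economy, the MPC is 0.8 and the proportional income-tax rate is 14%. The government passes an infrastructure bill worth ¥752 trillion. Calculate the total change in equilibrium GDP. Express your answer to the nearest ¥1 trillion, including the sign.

+¥2,410 trillion

Government-spending multiplier = 1/(1 − c(1−t)) = 1/(1 − 0.8×0.86) = 1/0.312 ≈ 3.205.
ΔY = k × ΔG = (+¥752 trillion) / 0.312 ≈ +¥2,410 trillion.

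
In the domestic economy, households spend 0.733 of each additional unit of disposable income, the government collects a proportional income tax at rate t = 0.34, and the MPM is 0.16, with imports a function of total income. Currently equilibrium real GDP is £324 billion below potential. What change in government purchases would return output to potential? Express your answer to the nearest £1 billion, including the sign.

Spending multiplier = 1/(1 − c(1−t) + m) = 1/(1 − 0.733×0.66 + 0.16) = 1/0.67622 ≈ 1.479.
Need ΔY = +£324 billion, so ΔG = ΔY/k = (+£324 billion) × 0.67622 ≈ +£219 billion.
The government should increase government purchases by £219 billion.

+£219 billion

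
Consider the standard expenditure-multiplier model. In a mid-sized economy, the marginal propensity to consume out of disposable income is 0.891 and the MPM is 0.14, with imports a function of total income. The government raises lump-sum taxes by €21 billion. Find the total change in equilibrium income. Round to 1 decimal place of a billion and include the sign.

−€75.1 billion

A lump-sum tax change of +€21 billion shifts disposable income by −€21 billion; first-round consumption changes by −c × ΔT = −0.891 × (+€21 billion) = −€18.711 billion.
Expenditure multiplier = 1/(1 − c + m) = 1/(1 − 0.891 + 0.14) = 1/0.249 ≈ 4.016.
The tax multiplier is −c × k ≈ −3.578, so ΔY = k × (−c·ΔT) = (−€18.711 billion) / 0.249 ≈ −€75.1 billion.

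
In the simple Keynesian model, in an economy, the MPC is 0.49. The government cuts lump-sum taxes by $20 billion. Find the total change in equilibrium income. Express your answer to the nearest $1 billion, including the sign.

A lump-sum tax change of −$20 billion shifts disposable income by +$20 billion; first-round consumption changes by −c × ΔT = −0.49 × (−$20 billion) = +$9.8 billion.
Expenditure multiplier = 1/(1 − MPC) = 1/(1 − 0.49) = 1/0.51 ≈ 1.961.
The tax multiplier is −c × k ≈ −0.961, so ΔY = k × (−c·ΔT) = (+$9.8 billion) / 0.51 ≈ +$19 billion.

+$19 billion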